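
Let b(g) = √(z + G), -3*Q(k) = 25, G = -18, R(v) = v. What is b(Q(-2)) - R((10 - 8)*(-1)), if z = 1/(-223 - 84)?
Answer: 2 + I*√1696789/307 ≈ 2.0 + 4.243*I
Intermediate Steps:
z = -1/307 (z = 1/(-307) = -1/307 ≈ -0.0032573)
Q(k) = -25/3 (Q(k) = -⅓*25 = -25/3)
b(g) = I*√1696789/307 (b(g) = √(-1/307 - 18) = √(-5527/307) = I*√1696789/307)
b(Q(-2)) - R((10 - 8)*(-1)) = I*√1696789/307 - (10 - 8)*(-1) = I*√1696789/307 - 2*(-1) = I*√1696789/307 - 1*(-2) = I*√1696789/307 + 2 = 2 + I*√1696789/307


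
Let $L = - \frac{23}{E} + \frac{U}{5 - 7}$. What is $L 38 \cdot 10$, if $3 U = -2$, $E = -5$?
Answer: $\frac{5624}{3} \approx 1874.7$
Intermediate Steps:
$U = - \frac{2}{3}$ ($U = \frac{1}{3} \left(-2\right) = - \frac{2}{3} \approx -0.66667$)
$L = \frac{74}{15}$ ($L = - \frac{23}{-5} - \frac{2}{3 \left(5 - 7\right)} = \left(-23\right) \left(- \frac{1}{5}\right) - \frac{2}{3 \left(-2\right)} = \frac{23}{5} - - \frac{1}{3} = \frac{23}{5} + \frac{1}{3} = \frac{74}{15} \approx 4.9333$)
$L 38 \cdot 10 = \frac{74}{15} \cdot 38 \cdot 10 = \frac{2812}{15} \cdot 10 = \frac{5624}{3}$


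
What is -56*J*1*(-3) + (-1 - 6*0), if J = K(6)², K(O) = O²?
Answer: 217727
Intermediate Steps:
J = 1296 (J = (6²)² = 36² = 1296)
-56*J*1*(-3) + (-1 - 6*0) = -56*1296*1*(-3) + (-1 - 6*0) = -72576*(-3) + (-1 + 0) = -56*(-3888) - 1 = 217728 - 1 = 217727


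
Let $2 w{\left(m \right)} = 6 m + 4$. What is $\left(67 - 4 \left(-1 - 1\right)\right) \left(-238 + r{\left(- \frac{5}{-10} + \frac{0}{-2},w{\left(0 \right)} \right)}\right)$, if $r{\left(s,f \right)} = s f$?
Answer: $-17775$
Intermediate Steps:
$w{\left(m \right)} = 2 + 3 m$ ($w{\left(m \right)} = \frac{6 m + 4}{2} = \frac{4 + 6 m}{2} = 2 + 3 m$)
$r{\left(s,f \right)} = f s$
$\left(67 - 4 \left(-1 - 1\right)\right) \left(-238 + r{\left(- \frac{5}{-10} + \frac{0}{-2},w{\left(0 \right)} \right)}\right) = \left(67 - 4 \left(-1 - 1\right)\right) \left(-238 + \left(2 + 3 \cdot 0\right) \left(- \frac{5}{-10} + \frac{0}{-2}\right)\right) = \left(67 - -8\right) \left(-238 + \left(2 + 0\right) \left(\left(-5\right) \left(- \frac{1}{10}\right) + 0 \left(- \frac{1}{2}\right)\right)\right) = \left(67 + 8\right) \left(-238 + 2 \left(\frac{1}{2} + 0\right)\right) = 75 \left(-238 + 2 \cdot \frac{1}{2}\right) = 75 \left(-238 + 1\right) = 75 \left(-237\right) = -17775$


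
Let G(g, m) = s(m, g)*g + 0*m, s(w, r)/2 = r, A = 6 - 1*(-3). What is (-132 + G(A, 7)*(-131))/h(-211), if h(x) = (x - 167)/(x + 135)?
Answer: -270484/63 ≈ -4293.4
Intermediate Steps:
A = 9 (A = 6 + 3 = 9)
s(w, r) = 2*r
G(g, m) = 2*g² (G(g, m) = (2*g)*g + 0*m = 2*g² + 0 = 2*g²)
h(x) = (-167 + x)/(135 + x)
(-132 + G(A, 7)*(-131))/h(-211) = (-132 + (2*9²)*(-131))/(((-167 - 211)/(135 - 211))) = (-132 + (2*81)*(-131))/((-378/(-76))) = (-132 + 162*(-131))/((-1/76*(-378))) = (-132 - 21222)/(189/38) = -21354*38/189 = -270484/63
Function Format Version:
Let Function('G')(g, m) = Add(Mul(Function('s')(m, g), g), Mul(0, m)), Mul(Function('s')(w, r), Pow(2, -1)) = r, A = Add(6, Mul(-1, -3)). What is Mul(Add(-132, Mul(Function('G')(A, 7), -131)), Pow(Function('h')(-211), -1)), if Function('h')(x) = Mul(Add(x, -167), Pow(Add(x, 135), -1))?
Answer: Rational(-270484, 63) ≈ -4293.4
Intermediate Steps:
A = 9 (A = Add(6, 3) = 9)
Function('s')(w, r) = Mul(2, r)
Function('G')(g, m) = Mul(2, Pow(g, 2)) (Function('G')(g, m) = Add(Mul(Mul(2, g), g), Mul(0, m)) = Add(Mul(2, Pow(g, 2)), 0) = Mul(2, Pow(g, 2)))
Function('h')(x) = Mul(Pow(Add(135, x), -1), Add(-167, x)) (Function('h')(x) = Mul(Add(-167, x), Pow(Add(135, x), -1)) = Mul(Pow(Add(135, x), -1), Add(-167, x)))
Mul(Add(-132, Mul(Function('G')(A, 7), -131)), Pow(Function('h')(-211), -1)) = Mul(Add(-132, Mul(Mul(2, Pow(9, 2)), -131)), Pow(Mul(Pow(Add(135, -211), -1), Add(-167, -211)), -1)) = Mul(Add(-132, Mul(Mul(2, 81), -131)), Pow(Mul(Pow(-76, -1), -378), -1)) = Mul(Add(-132, Mul(162, -131)), Pow(Mul(Rational(-1, 76), -378), -1)) = Mul(Add(-132, -21222), Pow(Rational(189, 38), -1)) = Mul(-21354, Rational(38, 189)) = Rational(-270484, 63)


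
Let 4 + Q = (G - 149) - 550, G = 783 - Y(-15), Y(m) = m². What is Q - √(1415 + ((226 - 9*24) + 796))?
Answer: -145 - √2221 ≈ -192.13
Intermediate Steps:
G = 558 (G = 783 - 1*(-15)² = 783 - 1*225 = 783 - 225 = 558)
Q = -145 (Q = -4 + ((558 - 149) - 550) = -4 + (409 - 550) = -4 - 141 = -145)
Q - √(1415 + ((226 - 9*24) + 796)) = -145 - √(1415 + ((226 - 9*24) + 796)) = -145 - √(1415 + ((226 - 216) + 796)) = -145 - √(1415 + (10 + 796)) = -145 - √(1415 + 806) = -145 - √2221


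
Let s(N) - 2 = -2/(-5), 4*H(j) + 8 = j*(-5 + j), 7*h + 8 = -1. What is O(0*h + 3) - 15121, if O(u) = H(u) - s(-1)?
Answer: -151269/10 ≈ -15127.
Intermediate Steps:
h = -9/7 (h = -8/7 + (⅐)*(-1) = -8/7 - ⅐ = -9/7 ≈ -1.2857)
H(j) = -2 + j*(-5 + j)/4 (H(j) = -2 + (j*(-5 + j))/4 = -2 + j*(-5 + j)/4)
s(N) = 12/5 (s(N) = 2 - 2/(-5) = 2 - 2*(-⅕) = 2 + ⅖ = 12/5)
O(u) = -22/5 - 5*u/4 + u²/4 (O(u) = (-2 - 5*u/4 + u²/4) - 1*12/5 = (-2 - 5*u/4 + u²/4) - 12/5 = -22/5 - 5*u/4 + u²/4)
O(0*h + 3) - 15121 = (-22/5 - 5*(0*(-9/7) + 3)/4 + (0*(-9/7) + 3)²/4) - 15121 = (-22/5 - 5*(0 + 3)/4 + (0 + 3)²/4) - 15121 = (-22/5 - 5/4*3 + (¼)*3²) - 15121 = (-22/5 - 15/4 + (¼)*9) - 15121 = (-22/5 - 15/4 + 9/4) - 15121 = -59/10 - 15121 = -151269/10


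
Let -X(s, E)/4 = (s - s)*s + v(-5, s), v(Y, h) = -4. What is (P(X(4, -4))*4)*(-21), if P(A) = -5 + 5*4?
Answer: -1260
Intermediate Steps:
X(s, E) = 16 (X(s, E) = -4*((s - s)*s - 4) = -4*(0*s - 4) = -4*(0 - 4) = -4*(-4) = 16)
P(A) = 15 (P(A) = -5 + 20 = 15)
(P(X(4, -4))*4)*(-21) = (15*4)*(-21) = 60*(-21) = -1260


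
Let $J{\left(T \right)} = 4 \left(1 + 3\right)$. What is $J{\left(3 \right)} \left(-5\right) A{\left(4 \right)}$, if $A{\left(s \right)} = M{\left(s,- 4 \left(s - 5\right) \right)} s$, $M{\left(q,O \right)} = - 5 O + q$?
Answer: $5120$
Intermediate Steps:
$J{\left(T \right)} = 16$ ($J{\left(T \right)} = 4 \cdot 4 = 16$)
$M{\left(q,O \right)} = q - 5 O$
$A{\left(s \right)} = s \left(-100 + 21 s\right)$ ($A{\left(s \right)} = \left(s - 5 \left(- 4 \left(s - 5\right)\right)\right) s = \left(s - 5 \left(- 4 \left(-5 + s\right)\right)\right) s = \left(s - 5 \left(20 - 4 s\right)\right) s = \left(s + \left(-100 + 20 s\right)\right) s = \left(-100 + 21 s\right) s = s \left(-100 + 21 s\right)$)
$J{\left(3 \right)} \left(-5\right) A{\left(4 \right)} = 16 \left(-5\right) 4 \left(-100 + 21 \cdot 4\right) = - 80 \cdot 4 \left(-100 + 84\right) = - 80 \cdot 4 \left(-16\right) = \left(-80\right) \left(-64\right) = 5120$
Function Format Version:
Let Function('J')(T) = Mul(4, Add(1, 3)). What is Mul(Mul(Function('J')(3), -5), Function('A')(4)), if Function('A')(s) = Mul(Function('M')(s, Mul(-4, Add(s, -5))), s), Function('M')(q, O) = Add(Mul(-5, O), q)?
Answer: 5120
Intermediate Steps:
Function('J')(T) = 16 (Function('J')(T) = Mul(4, 4) = 16)
Function('M')(q, O) = Add(q, Mul(-5, O))
Function('A')(s) = Mul(s, Add(-100, Mul(21, s))) (Function('A')(s) = Mul(Add(s, Mul(-5, Mul(-4, Add(s, -5)))), s) = Mul(Add(s, Mul(-5, Mul(-4, Add(-5, s)))), s) = Mul(Add(s, Mul(-5, Add(20, Mul(-4, s)))), s) = Mul(Add(s, Add(-100, Mul(20, s))), s) = Mul(Add(-100, Mul(21, s)), s) = Mul(s, Add(-100, Mul(21, s))))
Mul(Mul(Function('J')(3), -5), Function('A')(4)) = Mul(Mul(16, -5), Mul(4, Add(-100, Mul(21, 4)))) = Mul(-80, Mul(4, Add(-100, 84))) = Mul(-80, Mul(4, -16)) = Mul(-80, -64) = 5120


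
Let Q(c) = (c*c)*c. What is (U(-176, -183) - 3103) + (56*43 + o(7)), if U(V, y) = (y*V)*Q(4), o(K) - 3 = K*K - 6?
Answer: 2060663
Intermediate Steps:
o(K) = -3 + K² (o(K) = 3 + (K*K - 6) = 3 + (K² - 6) = 3 + (-6 + K²) = -3 + K²)
Q(c) = c³ (Q(c) = c²*c = c³)
U(V, y) = 64*V*y (U(V, y) = (y*V)*4³ = (V*y)*64 = 64*V*y)
(U(-176, -183) - 3103) + (56*43 + o(7)) = (64*(-176)*(-183) - 3103) + (56*43 + (-3 + 7²)) = (2061312 - 3103) + (2408 + (-3 + 49)) = 2058209 + (2408 + 46) = 2058209 + 2454 = 2060663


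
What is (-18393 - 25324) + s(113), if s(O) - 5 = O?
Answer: -43599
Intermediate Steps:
s(O) = 5 + O
(-18393 - 25324) + s(113) = (-18393 - 25324) + (5 + 113) = -43717 + 118 = -43599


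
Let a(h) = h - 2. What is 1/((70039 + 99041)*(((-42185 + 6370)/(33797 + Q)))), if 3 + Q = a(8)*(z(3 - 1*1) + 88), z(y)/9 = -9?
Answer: -8459/1513900050 ≈ -5.5876e-6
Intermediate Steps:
z(y) = -81 (z(y) = 9*(-9) = -81)
a(h) = -2 + h
Q = 39 (Q = -3 + (-2 + 8)*(-81 + 88) = -3 + 6*7 = -3 + 42 = 39)
1/((70039 + 99041)*(((-42185 + 6370)/(33797 + Q)))) = 1/((70039 + 99041)*(((-42185 + 6370)/(33797 + 39)))) = 1/(169080*((-35815/33836))) = 1/(169080*((-35815*1/33836))) = 1/(169080*(-35815/33836)) = (1/169080)*(-33836/35815) = -8459/1513900050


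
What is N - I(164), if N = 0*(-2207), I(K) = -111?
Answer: 111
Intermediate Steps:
N = 0
N - I(164) = 0 - 1*(-111) = 0 + 111 = 111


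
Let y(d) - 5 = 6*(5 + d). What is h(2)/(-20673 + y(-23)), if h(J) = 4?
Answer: -1/5194 ≈ -0.00019253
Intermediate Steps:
y(d) = 35 + 6*d (y(d) = 5 + 6*(5 + d) = 5 + (30 + 6*d) = 35 + 6*d)
h(2)/(-20673 + y(-23)) = 4/(-20673 + (35 + 6*(-23))) = 4/(-20673 + (35 - 138)) = 4/(-20673 - 103) = 4/(-20776) = 4*(-1/20776) = -1/5194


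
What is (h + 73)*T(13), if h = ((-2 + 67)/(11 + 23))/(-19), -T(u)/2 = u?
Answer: -612209/323 ≈ -1895.4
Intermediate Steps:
T(u) = -2*u
h = -65/646 (h = (65/34)*(-1/19) = -65/646 ≈ -0.10062)
(h + 73)*T(13) = (-65/646 + 73)*(-2*13) = (47093/646)*(-26) = -612209/323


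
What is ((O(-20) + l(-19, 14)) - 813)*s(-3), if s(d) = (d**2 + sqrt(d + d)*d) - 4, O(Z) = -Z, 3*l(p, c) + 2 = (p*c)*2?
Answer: -4855 + 2913*I*sqrt(6) ≈ -4855.0 + 7135.4*I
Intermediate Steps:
l(p, c) = -2/3 + 2*c*p/3 (l(p, c) = -2/3 + ((p*c)*2)/3 = -2/3 + ((c*p)*2)/3 = -2/3 + (2*c*p)/3 = -2/3 + 2*c*p/3)
s(d) = -4 + d**2 + sqrt(2)*d**(3/2) (s(d) = (d**2 + sqrt(2*d)*d) - 4 = (d**2 + (sqrt(2)*sqrt(d))*d) - 4 = (d**2 + sqrt(2)*d**(3/2)) - 4 = -4 + d**2 + sqrt(2)*d**(3/2))
((O(-20) + l(-19, 14)) - 813)*s(-3) = ((-1*(-20) + (-2/3 + (2/3)*14*(-19))) - 813)*(-4 + (-3)**2 + sqrt(2)*(-3)**(3/2)) = ((20 + (-2/3 - 532/3)) - 813)*(-4 + 9 + sqrt(2)*(-3*I*sqrt(3))) = ((20 - 178) - 813)*(-4 + 9 - 3*I*sqrt(6)) = (-158 - 813)*(5 - 3*I*sqrt(6)) = -971*(5 - 3*I*sqrt(6)) = -4855 + 2913*I*sqrt(6)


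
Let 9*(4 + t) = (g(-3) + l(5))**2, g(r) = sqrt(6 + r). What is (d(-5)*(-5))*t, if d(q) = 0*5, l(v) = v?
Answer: 0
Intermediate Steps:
d(q) = 0
t = -4 + (5 + sqrt(3))**2/9 (t = -4 + (sqrt(6 - 3) + 5)**2/9 = -4 + (sqrt(3) + 5)**2/9 = -4 + (5 + sqrt(3))**2/9 ≈ 1.0356)
(d(-5)*(-5))*t = (0*(-5))*(-8/9 + 10*sqrt(3)/9) = 0*(-8/9 + 10*sqrt(3)/9) = 0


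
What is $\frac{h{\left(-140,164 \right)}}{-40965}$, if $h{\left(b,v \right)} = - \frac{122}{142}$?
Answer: $\frac{61}{2908515} \approx 2.0973 \cdot 10^{-5}$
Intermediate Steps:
$h{\left(b,v \right)} = - \frac{61}{71}$ ($h{\left(b,v \right)} = \left(-122\right) \frac{1}{142} = - \frac{61}{71}$)
$\frac{h{\left(-140,164 \right)}}{-40965} = - \frac{61}{71 \left(-40965\right)} = \left(- \frac{61}{71}\right) \left(- \frac{1}{40965}\right) = \frac{61}{2908515}$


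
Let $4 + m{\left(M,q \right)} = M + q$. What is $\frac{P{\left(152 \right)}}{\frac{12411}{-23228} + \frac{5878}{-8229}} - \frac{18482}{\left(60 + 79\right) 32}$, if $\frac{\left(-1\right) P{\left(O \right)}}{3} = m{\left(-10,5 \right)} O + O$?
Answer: $- \frac{1552979429548247}{530789409872} \approx -2925.8$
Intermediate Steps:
$m{\left(M,q \right)} = -4 + M + q$ ($m{\left(M,q \right)} = -4 + \left(M + q\right) = -4 + M + q$)
$P{\left(O \right)} = 24 O$ ($P{\left(O \right)} = - 3 \left(\left(-4 - 10 + 5\right) O + O\right) = - 3 \left(- 9 O + O\right) = - 3 \left(- 8 O\right) = 24 O$)
$\frac{P{\left(152 \right)}}{\frac{12411}{-23228} + \frac{5878}{-8229}} - \frac{18482}{\left(60 + 79\right) 32} = \frac{24 \cdot 152}{\frac{12411}{-23228} + \frac{5878}{-8229}} - \frac{18482}{\left(60 + 79\right) 32} = \frac{3648}{12411 \left(- \frac{1}{23228}\right) + 5878 \left(- \frac{1}{8229}\right)} - \frac{18482}{139 \cdot 32} = \frac{3648}{- \frac{12411}{23228} - \frac{5878}{8229}} - \frac{18482}{4448} = \frac{3648}{- \frac{238664303}{191143212}} - \frac{9241}{2224} = 3648 \left(- \frac{191143212}{238664303}\right) - \frac{9241}{2224} = - \frac{697290437376}{238664303} - \frac{9241}{2224} = - \frac{1552979429548247}{530789409872}$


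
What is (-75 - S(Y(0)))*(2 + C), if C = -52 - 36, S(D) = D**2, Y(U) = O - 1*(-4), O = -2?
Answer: 6794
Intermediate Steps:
Y(U) = 2 (Y(U) = -2 - 1*(-4) = -2 + 4 = 2)
C = -88
(-75 - S(Y(0)))*(2 + C) = (-75 - 1*2**2)*(2 - 88) = (-75 - 1*4)*(-86) = (-75 - 4)*(-86) = -79*(-86) = 6794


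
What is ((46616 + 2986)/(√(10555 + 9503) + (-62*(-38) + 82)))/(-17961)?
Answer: -20154946/17732853391 + 8267*√20058/17732853391 ≈ -0.0010706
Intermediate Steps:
((46616 + 2986)/(√(10555 + 9503) + (-62*(-38) + 82)))/(-17961) = (49602/(√20058 + (2356 + 82)))*(-1/17961) = (49602/(√20058 + 2438))*(-1/17961) = (49602/(2438 + √20058))*(-1/17961) = -16534/(5987*(2438 + √20058))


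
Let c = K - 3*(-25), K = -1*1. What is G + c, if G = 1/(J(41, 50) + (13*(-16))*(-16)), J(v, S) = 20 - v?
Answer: 244719/3307 ≈ 74.000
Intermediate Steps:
K = -1
c = 74 (c = -1 - 3*(-25) = -1 + 75 = 74)
G = 1/3307 (G = 1/((20 - 1*41) + (13*(-16))*(-16)) = 1/((20 - 41) - 208*(-16)) = 1/(-21 + 3328) = 1/3307 ≈ 0.00030239)
G + c = 1/3307 + 74 = 244719/3307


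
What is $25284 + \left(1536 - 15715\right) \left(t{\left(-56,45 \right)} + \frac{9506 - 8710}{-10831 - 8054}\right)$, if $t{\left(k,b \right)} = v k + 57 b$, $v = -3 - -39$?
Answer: $- \frac{146517183011}{18885} \approx -7.7584 \cdot 10^{6}$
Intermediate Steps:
$v = 36$ ($v = -3 + 39 = 36$)
$t{\left(k,b \right)} = 36 k + 57 b$
$25284 + \left(1536 - 15715\right) \left(t{\left(-56,45 \right)} + \frac{9506 - 8710}{-10831 - 8054}\right) = 25284 + \left(1536 - 15715\right) \left(\left(36 \left(-56\right) + 57 \cdot 45\right) + \frac{9506 - 8710}{-10831 - 8054}\right) = 25284 - 14179 \left(\left(-2016 + 2565\right) + \frac{796}{-18885}\right) = 25284 - 14179 \left(549 + 796 \left(- \frac{1}{18885}\right)\right) = 25284 - 14179 \left(549 - \frac{796}{18885}\right) = 25284 - \frac{146994671351}{18885} = - \frac{146517183011}{18885}$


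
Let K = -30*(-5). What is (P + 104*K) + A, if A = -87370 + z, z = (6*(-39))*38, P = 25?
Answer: -80637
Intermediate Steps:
K = 150
z = -8892 (z = -234*38 = -8892)
A = -96262 (A = -87370 - 8892 = -96262)
(P + 104*K) + A = (25 + 104*150) - 96262 = (25 + 15600) - 96262 = 15625 - 96262 = -80637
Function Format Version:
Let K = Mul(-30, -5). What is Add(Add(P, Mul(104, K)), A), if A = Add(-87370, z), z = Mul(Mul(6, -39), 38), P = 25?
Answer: -80637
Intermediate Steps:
K = 150
z = -8892 (z = Mul(-234, 38) = -8892)
A = -96262 (A = Add(-87370, -8892) = -96262)
Add(Add(P, Mul(104, K)), A) = Add(Add(25, Mul(104, 150)), -96262) = Add(Add(25, 15600), -96262) = Add(15625, -96262) = -80637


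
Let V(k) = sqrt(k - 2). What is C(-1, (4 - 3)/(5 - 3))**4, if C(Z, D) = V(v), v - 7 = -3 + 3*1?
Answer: 25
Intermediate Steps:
v = 7 (v = 7 + (-3 + 3*1) = 7 + (-3 + 3) = 7 + 0 = 7)
V(k) = sqrt(-2 + k)
C(Z, D) = sqrt(5) (C(Z, D) = sqrt(-2 + 7) = sqrt(5))
C(-1, (4 - 3)/(5 - 3))**4 = (sqrt(5))**4 = 25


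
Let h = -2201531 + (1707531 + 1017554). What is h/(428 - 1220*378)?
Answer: -261777/230366 ≈ -1.1364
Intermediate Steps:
h = 523554 (h = -2201531 + 2725085 = 523554)
h/(428 - 1220*378) = 523554/(428 - 1220*378) = 523554/(428 - 461160) = 523554/(-460732) = 523554*(-1/460732) = -261777/230366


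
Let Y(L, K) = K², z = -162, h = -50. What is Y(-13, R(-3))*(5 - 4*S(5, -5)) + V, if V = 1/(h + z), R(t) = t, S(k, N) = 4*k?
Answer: -143101/212 ≈ -675.00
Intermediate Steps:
V = -1/212 (V = 1/(-50 - 162) = 1/(-212) = -1/212 ≈ -0.0047170)
Y(-13, R(-3))*(5 - 4*S(5, -5)) + V = (-3)²*(5 - 16*5) - 1/212 = 9*(5 - 4*20) - 1/212 = 9*(5 - 80) - 1/212 = 9*(-75) - 1/212 = -675 - 1/212 = -143101/212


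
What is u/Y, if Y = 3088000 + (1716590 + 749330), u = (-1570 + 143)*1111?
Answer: -1585397/5553920 ≈ -0.28546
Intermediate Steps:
u = -1585397 (u = -1427*1111 = -1585397)
Y = 5553920 (Y = 3088000 + 2465920 = 5553920)
u/Y = -1585397/5553920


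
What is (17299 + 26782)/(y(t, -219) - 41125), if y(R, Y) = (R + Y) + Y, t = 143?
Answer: -44081/41420 ≈ -1.0642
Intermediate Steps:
y(R, Y) = R + 2*Y
(17299 + 26782)/(y(t, -219) - 41125) = (17299 + 26782)/((143 + 2*(-219)) - 41125) = 44081/((143 - 438) - 41125) = 44081/(-295 - 41125) = 44081/(-41420) = 44081*(-1/41420) = -44081/41420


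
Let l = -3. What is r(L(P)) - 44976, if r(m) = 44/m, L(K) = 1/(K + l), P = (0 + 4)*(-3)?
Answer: -45636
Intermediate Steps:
P = -12 (P = 4*(-3) = -12)
L(K) = 1/(-3 + K) (L(K) = 1/(K - 3) = 1/(-3 + K))
r(L(P)) - 44976 = 44/(1/(-3 - 12)) - 44976 = 44/(1/(-15)) - 44976 = 44/(-1/15) - 44976 = 44*(-15) - 44976 = -660 - 44976 = -45636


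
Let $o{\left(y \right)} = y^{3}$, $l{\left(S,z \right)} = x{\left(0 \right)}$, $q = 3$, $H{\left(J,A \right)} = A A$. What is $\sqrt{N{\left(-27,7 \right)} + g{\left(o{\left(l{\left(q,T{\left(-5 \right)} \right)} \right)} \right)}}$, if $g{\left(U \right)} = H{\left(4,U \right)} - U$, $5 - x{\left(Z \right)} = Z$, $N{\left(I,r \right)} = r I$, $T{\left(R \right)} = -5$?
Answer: $\sqrt{15311} \approx 123.74$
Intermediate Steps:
$H{\left(J,A \right)} = A^{2}$
$N{\left(I,r \right)} = I r$
$x{\left(Z \right)} = 5 - Z$
$l{\left(S,z \right)} = 5$ ($l{\left(S,z \right)} = 5 - 0 = 5 + 0 = 5$)
$g{\left(U \right)} = U^{2} - U$
$\sqrt{N{\left(-27,7 \right)} + g{\left(o{\left(l{\left(q,T{\left(-5 \right)} \right)} \right)} \right)}} = \sqrt{\left(-27\right) 7 + 5^{3} \left(-1 + 5^{3}\right)} = \sqrt{-189 + 125 \left(-1 + 125\right)} = \sqrt{-189 + 125 \cdot 124} = \sqrt{-189 + 15500} = \sqrt{15311}$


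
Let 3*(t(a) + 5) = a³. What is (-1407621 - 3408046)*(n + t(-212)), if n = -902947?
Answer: 58929240028328/3 ≈ 1.9643e+13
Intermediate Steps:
t(a) = -5 + a³/3
(-1407621 - 3408046)*(n + t(-212)) = (-1407621 - 3408046)*(-902947 + (-5 + (⅓)*(-212)³)) = -4815667*(-902947 + (-5 + (⅓)*(-9528128))) = -4815667*(-902947 + (-5 - 9528128/3)) = -4815667*(-902947 - 9528143/3) = -4815667*(-12236984/3) = 58929240028328/3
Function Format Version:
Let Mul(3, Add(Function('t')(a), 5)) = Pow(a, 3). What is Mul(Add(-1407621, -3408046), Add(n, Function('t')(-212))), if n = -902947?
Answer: Rational(58929240028328, 3) ≈ 1.9643e+13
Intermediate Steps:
Function('t')(a) = Add(-5, Mul(Rational(1, 3), Pow(a, 3)))
Mul(Add(-1407621, -3408046), Add(n, Function('t')(-212))) = Mul(Add(-1407621, -3408046), Add(-902947, Add(-5, Mul(Rational(1, 3), Pow(-212, 3))))) = Mul(-4815667, Add(-902947, Add(-5, Mul(Rational(1, 3), -9528128)))) = Mul(-4815667, Add(-902947, Add(-5, Rational(-9528128, 3)))) = Mul(-4815667, Add(-902947, Rational(-9528143, 3))) = Mul(-4815667, Rational(-12236984, 3)) = Rational(58929240028328, 3)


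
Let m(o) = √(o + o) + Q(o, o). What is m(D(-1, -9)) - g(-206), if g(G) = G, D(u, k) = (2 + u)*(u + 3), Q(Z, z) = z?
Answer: 210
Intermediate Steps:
D(u, k) = (2 + u)*(3 + u)
m(o) = o + √2*√o (m(o) = √(o + o) + o = √(2*o) + o = √2*√o + o = o + √2*√o)
m(D(-1, -9)) - g(-206) = ((6 + (-1)² + 5*(-1)) + √2*√(6 + (-1)² + 5*(-1))) - 1*(-206) = ((6 + 1 - 5) + √2*√(6 + 1 - 5)) + 206 = (2 + √2*√2) + 206 = (2 + 2) + 206 = 4 + 206 = 210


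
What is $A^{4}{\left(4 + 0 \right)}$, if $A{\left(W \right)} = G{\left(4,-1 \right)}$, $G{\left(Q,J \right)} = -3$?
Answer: $81$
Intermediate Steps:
$A{\left(W \right)} = -3$
$A^{4}{\left(4 + 0 \right)} = \left(-3\right)^{4} = 81$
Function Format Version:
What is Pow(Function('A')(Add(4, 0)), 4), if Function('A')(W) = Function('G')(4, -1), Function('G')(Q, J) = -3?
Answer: 81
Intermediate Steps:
Function('A')(W) = -3
Pow(Function('A')(Add(4, 0)), 4) = Pow(-3, 4) = 81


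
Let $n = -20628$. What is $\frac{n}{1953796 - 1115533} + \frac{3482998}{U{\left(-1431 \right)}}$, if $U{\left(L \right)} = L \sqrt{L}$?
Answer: $- \frac{6876}{279421} + \frac{3482998 i \sqrt{159}}{682587} \approx -0.024608 + 64.342 i$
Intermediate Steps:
$U{\left(L \right)} = L^{\frac{3}{2}}$
$\frac{n}{1953796 - 1115533} + \frac{3482998}{U{\left(-1431 \right)}} = - \frac{20628}{1953796 - 1115533} + \frac{3482998}{\left(-1431\right)^{\frac{3}{2}}} = - \frac{20628}{838263} + \frac{3482998}{\left(-4293\right) i \sqrt{159}} = \left(-20628\right) \frac{1}{838263} + 3482998 \frac{i \sqrt{159}}{682587} = - \frac{6876}{279421} + \frac{3482998 i \sqrt{159}}{682587}$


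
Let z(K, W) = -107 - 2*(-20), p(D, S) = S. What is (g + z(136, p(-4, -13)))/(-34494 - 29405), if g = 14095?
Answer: -14028/63899 ≈ -0.21953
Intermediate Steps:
z(K, W) = -67 (z(K, W) = -107 + 40 = -67)
(g + z(136, p(-4, -13)))/(-34494 - 29405) = (14095 - 67)/(-34494 - 29405) = 14028/(-63899) = 14028*(-1/63899) = -14028/63899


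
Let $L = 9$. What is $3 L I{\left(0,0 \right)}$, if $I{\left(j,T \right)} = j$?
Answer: $0$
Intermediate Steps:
$3 L I{\left(0,0 \right)} = 3 \cdot 9 \cdot 0 = 27 \cdot 0 = 0$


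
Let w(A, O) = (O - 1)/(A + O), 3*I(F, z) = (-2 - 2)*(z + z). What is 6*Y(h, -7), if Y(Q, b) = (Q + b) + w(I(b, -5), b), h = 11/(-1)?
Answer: -2196/19 ≈ -115.58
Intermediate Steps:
I(F, z) = -8*z/3 (I(F, z) = ((-2 - 2)*(z + z))/3 = (-8*z)/3 = -8*z/3)
w(A, O) = (-1 + O)/(A + O)
h = -11 (h = 11*(-1) = -11)
Y(Q, b) = Q + b + (-1 + b)/(40/3 + b) (Y(Q, b) = (Q + b) + (-1 + b)/(-8/3*(-5) + b) = (Q + b) + (-1 + b)/(40/3 + b) = Q + b + (-1 + b)/(40/3 + b))
6*Y(h, -7) = 6*((-3 + 3*(-7) + (40 + 3*(-7))*(-11 - 7))/(40 + 3*(-7))) = 6*((-3 - 21 + (40 - 21)*(-18))/(40 - 21)) = 6*((-3 - 21 + 19*(-18))/19) = 6*((-3 - 21 - 342)/19) = 6*((1/19)*(-366)) = 6*(-366/19) = -2196/19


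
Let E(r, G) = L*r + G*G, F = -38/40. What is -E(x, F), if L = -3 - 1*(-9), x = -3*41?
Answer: 294839/400 ≈ 737.10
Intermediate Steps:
x = -123
F = -19/20 (F = -38*1/40 = -19/20 ≈ -0.95000)
L = 6 (L = -3 + 9 = 6)
E(r, G) = G**2 + 6*r (E(r, G) = 6*r + G*G = 6*r + G**2 = G**2 + 6*r)
-E(x, F) = -((-19/20)**2 + 6*(-123)) = -(361/400 - 738) = -1*(-294839/400) = 294839/400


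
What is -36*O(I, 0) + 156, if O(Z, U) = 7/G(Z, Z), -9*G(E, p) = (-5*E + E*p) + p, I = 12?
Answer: 1437/8 ≈ 179.63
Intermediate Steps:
G(E, p) = -p/9 + 5*E/9 - E*p/9 (G(E, p) = -((-5*E + E*p) + p)/9 = -(p - 5*E + E*p)/9 = -p/9 + 5*E/9 - E*p/9)
O(Z, U) = 7/(-Z**2/9 + 4*Z/9) (O(Z, U) = 7/(-Z/9 + 5*Z/9 - Z*Z/9) = 7/(-Z/9 + 5*Z/9 - Z**2/9) = 7/(-Z**2/9 + 4*Z/9))
-36*O(I, 0) + 156 = -2268/(12*(4 - 1*12)) + 156 = -2268/(12*(4 - 12)) + 156 = -2268/(12*(-8)) + 156 = -2268*(-1)/(12*8) + 156 = -36*(-21/32) + 156 = 189/8 + 156 = 1437/8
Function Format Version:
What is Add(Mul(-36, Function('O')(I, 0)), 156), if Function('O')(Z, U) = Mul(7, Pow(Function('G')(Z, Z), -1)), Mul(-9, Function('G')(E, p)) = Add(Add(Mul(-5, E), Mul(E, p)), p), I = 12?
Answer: Rational(1437, 8) ≈ 179.63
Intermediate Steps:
Function('G')(E, p) = Add(Mul(Rational(-1, 9), p), Mul(Rational(5, 9), E), Mul(Rational(-1, 9), E, p)) (Function('G')(E, p) = Mul(Rational(-1, 9), Add(Add(Mul(-5, E), Mul(E, p)), p)) = Mul(Rational(-1, 9), Add(p, Mul(-5, E), Mul(E, p))) = Add(Mul(Rational(-1, 9), p), Mul(Rational(5, 9), E), Mul(Rational(-1, 9), E, p)))
Function('O')(Z, U) = Mul(7, Pow(Add(Mul(Rational(-1, 9), Pow(Z, 2)), Mul(Rational(4, 9), Z)), -1)) (Function('O')(Z, U) = Mul(7, Pow(Add(Mul(Rational(-1, 9), Z), Mul(Rational(5, 9), Z), Mul(Rational(-1, 9), Z, Z)), -1)) = Mul(7, Pow(Add(Mul(Rational(-1, 9), Z), Mul(Rational(5, 9), Z), Mul(Rational(-1, 9), Pow(Z, 2))), -1)) = Mul(7, Pow(Add(Mul(Rational(-1, 9), Pow(Z, 2)), Mul(Rational(4, 9), Z)), -1)))
Add(Mul(-36, Function('O')(I, 0)), 156) = Add(Mul(-36, Mul(63, Pow(12, -1), Pow(Add(4, Mul(-1, 12)), -1))), 156) = Add(Mul(-36, Mul(63, Rational(1, 12), Pow(Add(4, -12), -1))), 156) = Add(Mul(-36, Mul(63, Rational(1, 12), Pow(-8, -1))), 156) = Add(Mul(-36, Mul(63, Rational(1, 12), Rational(-1, 8))), 156) = Add(Mul(-36, Rational(-21, 32)), 156) = Add(Rational(189, 8), 156) = Rational(1437, 8)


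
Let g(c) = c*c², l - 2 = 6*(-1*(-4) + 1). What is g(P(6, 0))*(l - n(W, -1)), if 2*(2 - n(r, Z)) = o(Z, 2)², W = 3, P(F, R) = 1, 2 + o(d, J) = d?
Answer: 69/2 ≈ 34.500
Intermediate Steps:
o(d, J) = -2 + d
n(r, Z) = 2 - (-2 + Z)²/2
l = 32 (l = 2 + 6*(-1*(-4) + 1) = 2 + 6*(4 + 1) = 2 + 6*5 = 2 + 30 = 32)
g(c) = c³
g(P(6, 0))*(l - n(W, -1)) = 1³*(32 - (-1)*(4 - 1*(-1))/2) = 1*(32 - (-1)*(4 + 1)/2) = 1*(32 - (-1)*5/2) = 1*(32 - 1*(-5/2)) = 1*(32 + 5/2) = 1*(69/2) = 69/2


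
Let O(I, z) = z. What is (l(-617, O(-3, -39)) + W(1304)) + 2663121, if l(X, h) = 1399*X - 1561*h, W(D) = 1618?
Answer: 1862435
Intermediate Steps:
l(X, h) = -1561*h + 1399*X
(l(-617, O(-3, -39)) + W(1304)) + 2663121 = ((-1561*(-39) + 1399*(-617)) + 1618) + 2663121 = ((60879 - 863183) + 1618) + 2663121 = (-802304 + 1618) + 2663121 = -800686 + 2663121 = 1862435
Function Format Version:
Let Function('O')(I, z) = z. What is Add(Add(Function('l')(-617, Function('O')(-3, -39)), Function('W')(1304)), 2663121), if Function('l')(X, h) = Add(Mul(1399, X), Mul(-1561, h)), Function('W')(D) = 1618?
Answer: 1862435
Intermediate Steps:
Function('l')(X, h) = Add(Mul(-1561, h), Mul(1399, X))
Add(Add(Function('l')(-617, Function('O')(-3, -39)), Function('W')(1304)), 2663121) = Add(Add(Add(Mul(-1561, -39), Mul(1399, -617)), 1618), 2663121) = Add(Add(Add(60879, -863183), 1618), 2663121) = Add(Add(-802304, 1618), 2663121) = Add(-800686, 2663121) = 1862435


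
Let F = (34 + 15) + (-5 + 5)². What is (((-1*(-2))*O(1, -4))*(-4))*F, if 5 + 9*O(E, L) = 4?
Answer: 392/9 ≈ 43.556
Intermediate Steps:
O(E, L) = -⅑ (O(E, L) = -5/9 + (⅑)*4 = -5/9 + 4/9 = -⅑)
F = 49 (F = 49 + 0² = 49 + 0 = 49)
(((-1*(-2))*O(1, -4))*(-4))*F = ((-1*(-2)*(-⅑))*(-4))*49 = ((2*(-⅑))*(-4))*49 = -2/9*(-4)*49 = (8/9)*49 = 392/9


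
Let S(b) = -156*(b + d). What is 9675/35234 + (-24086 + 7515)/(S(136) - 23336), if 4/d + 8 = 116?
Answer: 4567316013/7064769340 ≈ 0.64649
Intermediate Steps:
d = 1/27 (d = 4/(-8 + 116) = 4/108 = 4*(1/108) = 1/27 ≈ 0.037037)
S(b) = -52/9 - 156*b (S(b) = -156*(b + 1/27) = -156*(1/27 + b) = -52/9 - 156*b)
9675/35234 + (-24086 + 7515)/(S(136) - 23336) = 9675/35234 + (-24086 + 7515)/((-52/9 - 156*136) - 23336) = 9675*(1/35234) - 16571/((-52/9 - 21216) - 23336) = 9675/35234 - 16571/(-190996/9 - 23336) = 9675/35234 - 16571/(-401020/9) = 9675/35234 - 16571*(-9/401020) = 9675/35234 + 149139/401020 = 4567316013/7064769340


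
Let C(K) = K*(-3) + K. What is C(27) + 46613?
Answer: 46559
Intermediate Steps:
C(K) = -2*K (C(K) = -3*K + K = -2*K)
C(27) + 46613 = -2*27 + 46613 = -54 + 46613 = 46559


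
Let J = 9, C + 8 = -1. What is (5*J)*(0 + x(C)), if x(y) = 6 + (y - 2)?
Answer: -225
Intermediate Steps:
C = -9 (C = -8 - 1 = -9)
x(y) = 4 + y (x(y) = 6 + (-2 + y) = 4 + y)
(5*J)*(0 + x(C)) = (5*9)*(0 + (4 - 9)) = 45*(0 - 5) = 45*(-5) = -225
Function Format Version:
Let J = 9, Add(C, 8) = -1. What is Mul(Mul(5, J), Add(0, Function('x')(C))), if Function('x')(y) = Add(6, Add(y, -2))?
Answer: -225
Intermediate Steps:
C = -9 (C = Add(-8, -1) = -9)
Function('x')(y) = Add(4, y) (Function('x')(y) = Add(6, Add(-2, y)) = Add(4, y))
Mul(Mul(5, J), Add(0, Function('x')(C))) = Mul(Mul(5, 9), Add(0, Add(4, -9))) = Mul(45, Add(0, -5)) = Mul(45, -5) = -225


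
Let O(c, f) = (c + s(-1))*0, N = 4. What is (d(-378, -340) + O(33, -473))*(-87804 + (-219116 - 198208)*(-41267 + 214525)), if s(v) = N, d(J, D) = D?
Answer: 24583635194640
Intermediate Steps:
s(v) = 4
O(c, f) = 0 (O(c, f) = (c + 4)*0 = (4 + c)*0 = 0)
(d(-378, -340) + O(33, -473))*(-87804 + (-219116 - 198208)*(-41267 + 214525)) = (-340 + 0)*(-87804 + (-219116 - 198208)*(-41267 + 214525)) = -340*(-87804 - 417324*173258) = -340*(-87804 - 72304721592) = -340*(-72304809396) = 24583635194640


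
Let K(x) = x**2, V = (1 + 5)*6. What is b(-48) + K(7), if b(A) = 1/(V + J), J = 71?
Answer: 5244/107 ≈ 49.009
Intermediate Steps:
V = 36 (V = 6*6 = 36)
b(A) = 1/107 (b(A) = 1/(36 + 71) = 1/107)
b(-48) + K(7) = 1/107 + 7**2 = 1/107 + 49 = 5244/107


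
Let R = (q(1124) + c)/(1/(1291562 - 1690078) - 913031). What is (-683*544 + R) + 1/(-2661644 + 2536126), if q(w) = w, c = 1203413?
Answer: -16969085656693949355845/45670660914939446 ≈ -3.7155e+5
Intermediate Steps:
R = -480027267092/363857461997 (R = (1124 + 1203413)/(1/(1291562 - 1690078) - 913031) = 1204537/(1/(-398516) - 913031) = 1204537/(-1/398516 - 913031) = 1204537/(-363857461997/398516) = 1204537*(-398516/363857461997) = -480027267092/363857461997 ≈ -1.3193)
(-683*544 + R) + 1/(-2661644 + 2536126) = (-683*544 - 480027267092/363857461997) + 1/(-2661644 + 2536126) = (-371552 - 480027267092/363857461997) + 1/(-125518) = -135192447747176436/363857461997 - 1/125518 = -16969085656693949355845/45670660914939446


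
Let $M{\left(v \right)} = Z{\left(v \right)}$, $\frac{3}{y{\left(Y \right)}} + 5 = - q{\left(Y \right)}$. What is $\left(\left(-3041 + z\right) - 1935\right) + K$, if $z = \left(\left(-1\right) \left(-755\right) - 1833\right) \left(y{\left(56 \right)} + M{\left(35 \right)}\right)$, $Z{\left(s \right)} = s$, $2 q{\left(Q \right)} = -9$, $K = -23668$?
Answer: $-59906$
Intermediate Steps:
$q{\left(Q \right)} = - \frac{9}{2}$ ($q{\left(Q \right)} = \frac{1}{2} \left(-9\right) = - \frac{9}{2}$)
$y{\left(Y \right)} = -6$ ($y{\left(Y \right)} = \frac{3}{-5 - - \frac{9}{2}} = \frac{3}{-5 + \frac{9}{2}} = \frac{3}{- \frac{1}{2}} = 3 \left(-2\right) = -6$)
$M{\left(v \right)} = v$
$z = -31262$ ($z = \left(\left(-1\right) \left(-755\right) - 1833\right) \left(-6 + 35\right) = \left(755 - 1833\right) 29 = \left(-1078\right) 29 = -31262$)
$\left(\left(-3041 + z\right) - 1935\right) + K = \left(\left(-3041 - 31262\right) - 1935\right) - 23668 = \left(-34303 - 1935\right) - 23668 = -36238 - 23668 = -59906$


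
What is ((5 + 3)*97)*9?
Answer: 6984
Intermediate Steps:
((5 + 3)*97)*9 = (8*97)*9 = 776*9 = 6984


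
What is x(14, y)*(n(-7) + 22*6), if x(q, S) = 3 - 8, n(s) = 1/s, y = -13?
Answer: -4615/7 ≈ -659.29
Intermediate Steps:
x(q, S) = -5
x(14, y)*(n(-7) + 22*6) = -5*(1/(-7) + 22*6) = -5*(-1/7 + 132) = -5*923/7 = -4615/7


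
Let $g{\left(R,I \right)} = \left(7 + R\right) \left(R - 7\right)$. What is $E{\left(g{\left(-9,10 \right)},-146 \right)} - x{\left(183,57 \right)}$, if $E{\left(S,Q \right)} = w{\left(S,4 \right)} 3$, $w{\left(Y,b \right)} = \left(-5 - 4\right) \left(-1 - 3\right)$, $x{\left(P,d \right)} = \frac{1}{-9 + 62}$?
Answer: $\frac{5723}{53} \approx 107.98$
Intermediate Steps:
$x{\left(P,d \right)} = \frac{1}{53}$
$g{\left(R,I \right)} = \left(-7 + R\right) \left(7 + R\right)$ ($g{\left(R,I \right)} = \left(7 + R\right) \left(-7 + R\right) = \left(-7 + R\right) \left(7 + R\right)$)
$w{\left(Y,b \right)} = 36$ ($w{\left(Y,b \right)} = \left(-9\right) \left(-4\right) = 36$)
$E{\left(S,Q \right)} = 108$ ($E{\left(S,Q \right)} = 36 \cdot 3 = 108$)
$E{\left(g{\left(-9,10 \right)},-146 \right)} - x{\left(183,57 \right)} = 108 - \frac{1}{53} = \frac{5723}{53}$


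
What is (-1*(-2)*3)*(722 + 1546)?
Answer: 13608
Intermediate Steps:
(-1*(-2)*3)*(722 + 1546) = (2*3)*2268 = 6*2268 = 13608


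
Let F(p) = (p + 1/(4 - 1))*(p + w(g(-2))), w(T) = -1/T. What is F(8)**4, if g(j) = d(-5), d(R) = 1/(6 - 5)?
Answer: 937890625/81 ≈ 1.1579e+7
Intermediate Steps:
d(R) = 1 (d(R) = 1/1 = 1)
g(j) = 1
F(p) = (-1 + p)*(1/3 + p) (F(p) = (p + 1/(4 - 1))*(p - 1/1) = (p + 1/3)*(p - 1*1) = (p + 1/3)*(p - 1) = (1/3 + p)*(-1 + p) = (-1 + p)*(1/3 + p))
F(8)**4 = (-1/3 + 8**2 - 2/3*8)**4 = (-1/3 + 64 - 16/3)**4 = (175/3)**4 = 937890625/81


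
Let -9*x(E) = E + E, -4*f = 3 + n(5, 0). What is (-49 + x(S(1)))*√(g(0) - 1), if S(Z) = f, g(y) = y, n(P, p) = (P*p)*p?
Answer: -293*I/6 ≈ -48.833*I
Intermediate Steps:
n(P, p) = P*p²
f = -¾ (f = -(3 + 5*0²)/4 = -(3 + 5*0)/4 = -(3 + 0)/4 = -¼*3 = -¾ ≈ -0.75000)
S(Z) = -¾
x(E) = -2*E/9 (x(E) = -(E + E)/9 = -2*E/9)
(-49 + x(S(1)))*√(g(0) - 1) = (-49 - 2/9*(-¾))*√(0 - 1) = (-49 + ⅙)*√(-1) = -293*I/6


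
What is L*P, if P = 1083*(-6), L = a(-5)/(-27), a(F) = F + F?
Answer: -7220/3 ≈ -2406.7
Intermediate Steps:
a(F) = 2*F
L = 10/27 (L = (2*(-5))/(-27) = -10*(-1/27) = 10/27 ≈ 0.37037)
P = -6498
L*P = (10/27)*(-6498) = -7220/3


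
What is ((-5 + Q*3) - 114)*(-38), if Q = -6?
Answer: 5206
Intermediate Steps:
((-5 + Q*3) - 114)*(-38) = ((-5 - 6*3) - 114)*(-38) = ((-5 - 18) - 114)*(-38) = (-23 - 114)*(-38) = -137*(-38) = 5206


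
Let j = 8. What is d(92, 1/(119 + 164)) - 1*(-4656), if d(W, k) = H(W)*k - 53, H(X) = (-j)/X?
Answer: 29960925/6509 ≈ 4603.0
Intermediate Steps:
H(X) = -8/X (H(X) = (-1*8)/X = -8/X)
d(W, k) = -53 - 8*k/W (d(W, k) = (-8/W)*k - 53 = -8*k/W - 53 = -53 - 8*k/W)
d(92, 1/(119 + 164)) - 1*(-4656) = (-53 - 8/((119 + 164)*92)) - 1*(-4656) = (-53 - 8*1/92/283) + 4656 = (-53 - 8*1/283*1/92) + 4656 = (-53 - 2/6509) + 4656 = -344979/6509 + 4656 = 29960925/6509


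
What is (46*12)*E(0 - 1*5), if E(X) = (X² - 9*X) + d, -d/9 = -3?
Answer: 53544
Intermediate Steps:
d = 27 (d = -9*(-3) = 27)
E(X) = 27 + X² - 9*X (E(X) = (X² - 9*X) + 27 = 27 + X² - 9*X)
(46*12)*E(0 - 1*5) = (46*12)*(27 + (0 - 1*5)² - 9*(0 - 1*5)) = 552*(27 + (0 - 5)² - 9*(0 - 5)) = 552*(27 + (-5)² - 9*(-5)) = 552*(27 + 25 + 45) = 552*97 = 53544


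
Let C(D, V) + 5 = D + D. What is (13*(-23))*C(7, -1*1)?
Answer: -2691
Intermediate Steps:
C(D, V) = -5 + 2*D (C(D, V) = -5 + (D + D) = -5 + 2*D)
(13*(-23))*C(7, -1*1) = (13*(-23))*(-5 + 2*7) = -299*(-5 + 14) = -299*9 = -2691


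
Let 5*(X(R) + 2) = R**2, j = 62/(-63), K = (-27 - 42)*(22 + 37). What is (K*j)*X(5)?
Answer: 84134/7 ≈ 12019.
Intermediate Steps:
K = -4071 (K = -69*59 = -4071)
j = -62/63 (j = 62*(-1/63) = -62/63 ≈ -0.98413)
X(R) = -2 + R**2/5
(K*j)*X(5) = (-4071*(-62/63))*(-2 + (1/5)*5**2) = 84134*(-2 + (1/5)*25)/21 = 84134*(-2 + 5)/21 = (84134/21)*3 = 84134/7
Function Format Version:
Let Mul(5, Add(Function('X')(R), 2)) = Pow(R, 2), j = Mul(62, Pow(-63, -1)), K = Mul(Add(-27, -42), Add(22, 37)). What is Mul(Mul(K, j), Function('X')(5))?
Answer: Rational(84134, 7) ≈ 12019.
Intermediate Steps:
K = -4071 (K = Mul(-69, 59) = -4071)
j = Rational(-62, 63) (j = Mul(62, Rational(-1, 63)) = Rational(-62, 63) ≈ -0.98413)
Function('X')(R) = Add(-2, Mul(Rational(1, 5), Pow(R, 2)))
Mul(Mul(K, j), Function('X')(5)) = Mul(Mul(-4071, Rational(-62, 63)), Add(-2, Mul(Rational(1, 5), Pow(5, 2)))) = Mul(Rational(84134, 21), Add(-2, Mul(Rational(1, 5), 25))) = Mul(Rational(84134, 21), Add(-2, 5)) = Mul(Rational(84134, 21), 3) = Rational(84134, 7)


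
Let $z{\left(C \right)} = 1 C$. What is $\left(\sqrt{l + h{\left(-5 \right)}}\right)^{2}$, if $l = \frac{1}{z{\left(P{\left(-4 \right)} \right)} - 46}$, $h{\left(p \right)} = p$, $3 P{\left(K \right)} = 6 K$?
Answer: $- \frac{271}{54} \approx -5.0185$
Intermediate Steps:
$P{\left(K \right)} = 2 K$ ($P{\left(K \right)} = \frac{6 K}{3} = 2 K$)
$z{\left(C \right)} = C$
$l = - \frac{1}{54}$ ($l = \frac{1}{2 \left(-4\right) - 46} = \frac{1}{-8 - 46} = \frac{1}{-54} = - \frac{1}{54} \approx -0.018519$)
$\left(\sqrt{l + h{\left(-5 \right)}}\right)^{2} = \left(\sqrt{- \frac{1}{54} - 5}\right)^{2} = \left(\sqrt{- \frac{271}{54}}\right)^{2} = \left(\frac{i \sqrt{1626}}{18}\right)^{2} = - \frac{271}{54}$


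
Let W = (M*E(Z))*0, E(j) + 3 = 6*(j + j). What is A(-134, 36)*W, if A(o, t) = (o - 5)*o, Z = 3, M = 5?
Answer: 0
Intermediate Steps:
E(j) = -3 + 12*j (E(j) = -3 + 6*(j + j) = -3 + 6*(2*j) = -3 + 12*j)
A(o, t) = o*(-5 + o) (A(o, t) = (-5 + o)*o = o*(-5 + o))
W = 0 (W = (5*(-3 + 12*3))*0 = (5*(-3 + 36))*0 = (5*33)*0 = 165*0 = 0)
A(-134, 36)*W = -134*(-5 - 134)*0 = -134*(-139)*0 = 18626*0 = 0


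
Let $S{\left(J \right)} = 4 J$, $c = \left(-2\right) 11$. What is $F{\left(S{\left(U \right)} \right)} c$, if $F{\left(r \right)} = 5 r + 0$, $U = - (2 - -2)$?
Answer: $1760$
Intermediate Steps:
$U = -4$ ($U = - (2 + 2) = \left(-1\right) 4 = -4$)
$c = -22$
$F{\left(r \right)} = 5 r$
$F{\left(S{\left(U \right)} \right)} c = 5 \cdot 4 \left(-4\right) \left(-22\right) = 5 \left(-16\right) \left(-22\right) = \left(-80\right) \left(-22\right) = 1760$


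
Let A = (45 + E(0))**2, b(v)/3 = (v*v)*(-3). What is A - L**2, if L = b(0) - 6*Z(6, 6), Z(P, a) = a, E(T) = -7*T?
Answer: 729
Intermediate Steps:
b(v) = -9*v**2 (b(v) = 3*((v*v)*(-3)) = 3*(v**2*(-3)) = 3*(-3*v**2) = -9*v**2)
A = 2025 (A = (45 - 7*0)**2 = (45 + 0)**2 = 45**2 = 2025)
L = -36 (L = -9*0**2 - 6*6 = -9*0 - 36 = 0 - 36 = -36)
A - L**2 = 2025 - 1*(-36)**2 = 2025 - 1*1296 = 2025 - 1296 = 729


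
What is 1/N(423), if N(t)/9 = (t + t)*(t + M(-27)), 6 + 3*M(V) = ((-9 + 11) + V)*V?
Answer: 1/4918644 ≈ 2.0331e-7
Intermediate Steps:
M(V) = -2 + V*(2 + V)/3 (M(V) = -2 + (((-9 + 11) + V)*V)/3 = -2 + ((2 + V)*V)/3 = -2 + (V*(2 + V))/3 = -2 + V*(2 + V)/3)
N(t) = 18*t*(223 + t) (N(t) = 9*((t + t)*(t + (-2 + (⅓)*(-27)² + (⅔)*(-27)))) = 9*((2*t)*(t + (-2 + (⅓)*729 - 18))) = 9*((2*t)*(t + (-2 + 243 - 18))) = 9*((2*t)*(t + 223)) = 9*((2*t)*(223 + t)) = 9*(2*t*(223 + t)) = 18*t*(223 + t))
1/N(423) = 1/(18*423*(223 + 423)) = 1/(18*423*646) = 1/4918644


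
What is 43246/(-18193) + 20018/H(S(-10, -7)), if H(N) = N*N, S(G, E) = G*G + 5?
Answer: -16085668/28653975 ≈ -0.56138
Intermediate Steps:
S(G, E) = 5 + G² (S(G, E) = G² + 5 = 5 + G²)
H(N) = N²
43246/(-18193) + 20018/H(S(-10, -7)) = 43246/(-18193) + 20018/((5 + (-10)²)²) = 43246*(-1/18193) + 20018/((5 + 100)²) = -6178/2599 + 20018/(105²) = -6178/2599 + 20018/11025 = -16085668/28653975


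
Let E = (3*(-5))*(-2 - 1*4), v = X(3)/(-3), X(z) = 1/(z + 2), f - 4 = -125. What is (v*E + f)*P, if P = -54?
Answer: 6858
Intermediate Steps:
f = -121 (f = 4 - 125 = -121)
X(z) = 1/(2 + z)
v = -1/15 (v = 1/((2 + 3)*(-3)) = -⅓/5 = (⅕)*(-⅓) = -1/15 ≈ -0.066667)
E = 90 (E = -15*(-2 - 4) = -15*(-6) = 90)
(v*E + f)*P = (-1/15*90 - 121)*(-54) = (-6 - 121)*(-54) = -127*(-54) = 6858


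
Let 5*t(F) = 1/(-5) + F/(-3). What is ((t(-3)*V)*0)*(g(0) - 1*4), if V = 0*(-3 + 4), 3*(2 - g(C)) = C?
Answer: 0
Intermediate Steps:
g(C) = 2 - C/3
t(F) = -1/25 - F/15 (t(F) = (1/(-5) + F/(-3))/5 = (1*(-⅕) + F*(-⅓))/5 = (-⅕ - F/3)/5 = -1/25 - F/15)
V = 0 (V = 0*1 = 0)
((t(-3)*V)*0)*(g(0) - 1*4) = (((-1/25 - 1/15*(-3))*0)*0)*((2 - ⅓*0) - 1*4) = (((-1/25 + ⅕)*0)*0)*((2 + 0) - 4) = (((4/25)*0)*0)*(2 - 4) = (0*0)*(-2) = 0*(-2) = 0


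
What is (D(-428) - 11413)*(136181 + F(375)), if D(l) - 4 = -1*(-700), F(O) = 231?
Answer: -1460836108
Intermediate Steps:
D(l) = 704 (D(l) = 4 - 1*(-700) = 4 + 700 = 704)
(D(-428) - 11413)*(136181 + F(375)) = (704 - 11413)*(136181 + 231) = -10709*136412 = -1460836108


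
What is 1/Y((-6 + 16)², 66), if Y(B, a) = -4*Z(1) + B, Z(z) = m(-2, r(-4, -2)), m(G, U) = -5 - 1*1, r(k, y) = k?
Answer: 1/124 ≈ 0.0080645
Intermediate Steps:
m(G, U) = -6 (m(G, U) = -5 - 1 = -6)
Z(z) = -6
Y(B, a) = 24 + B (Y(B, a) = -4*(-6) + B = 24 + B)
1/Y((-6 + 16)², 66) = 1/(24 + (-6 + 16)²) = 1/(24 + 10²) = 1/(24 + 100) = 1/124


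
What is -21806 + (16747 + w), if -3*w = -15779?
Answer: 602/3 ≈ 200.67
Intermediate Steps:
w = 15779/3 (w = -1/3*(-15779) = 15779/3 ≈ 5259.7)
-21806 + (16747 + w) = -21806 + (16747 + 15779/3) = -21806 + 66020/3 = 602/3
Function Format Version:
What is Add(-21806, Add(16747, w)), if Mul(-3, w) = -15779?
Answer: Rational(602, 3) ≈ 200.67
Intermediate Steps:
w = Rational(15779, 3) (w = Mul(Rational(-1, 3), -15779) = Rational(15779, 3) ≈ 5259.7)
Add(-21806, Add(16747, w)) = Add(-21806, Add(16747, Rational(15779, 3))) = Add(-21806, Rational(66020, 3)) = Rational(602, 3)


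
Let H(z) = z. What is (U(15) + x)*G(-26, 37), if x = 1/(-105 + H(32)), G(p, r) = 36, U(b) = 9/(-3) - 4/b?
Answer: -43104/365 ≈ -118.09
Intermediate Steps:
U(b) = -3 - 4/b (U(b) = 9*(-⅓) - 4/b = -3 - 4/b)
x = -1/73 (x = 1/(-105 + 32) = 1/(-73) = -1/73 ≈ -0.013699)
(U(15) + x)*G(-26, 37) = ((-3 - 4/15) - 1/73)*36 = (-49/15 - 1/73)*36 = -3592/1095*36 = -43104/365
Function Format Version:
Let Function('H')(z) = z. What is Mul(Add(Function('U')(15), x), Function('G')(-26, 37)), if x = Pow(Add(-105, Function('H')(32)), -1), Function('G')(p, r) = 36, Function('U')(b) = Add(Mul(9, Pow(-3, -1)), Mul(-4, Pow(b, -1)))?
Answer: Rational(-43104, 365) ≈ -118.09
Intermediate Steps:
Function('U')(b) = Add(-3, Mul(-4, Pow(b, -1))) (Function('U')(b) = Add(Mul(9, Rational(-1, 3)), Mul(-4, Pow(b, -1))) = Add(-3, Mul(-4, Pow(b, -1))))
x = Rational(-1, 73) (x = Pow(Add(-105, 32), -1) = Pow(-73, -1) = Rational(-1, 73) ≈ -0.013699)
Mul(Add(Function('U')(15), x), Function('G')(-26, 37)) = Mul(Add(Add(-3, Mul(-4, Pow(15, -1))), Rational(-1, 73)), 36) = Mul(Add(Add(-3, Mul(-4, Rational(1, 15))), Rational(-1, 73)), 36) = Mul(Add(Add(-3, Rational(-4, 15)), Rational(-1, 73)), 36) = Mul(Add(Rational(-49, 15), Rational(-1, 73)), 36) = Mul(Rational(-3592, 1095), 36) = Rational(-43104, 365)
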